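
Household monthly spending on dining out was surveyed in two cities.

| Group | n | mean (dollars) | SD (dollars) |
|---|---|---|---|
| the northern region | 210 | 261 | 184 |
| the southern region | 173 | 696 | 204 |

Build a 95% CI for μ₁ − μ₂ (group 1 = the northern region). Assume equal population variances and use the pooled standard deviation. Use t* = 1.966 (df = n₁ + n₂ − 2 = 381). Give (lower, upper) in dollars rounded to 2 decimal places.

(-474.02, -395.98)

s_p = √[((n₁−1)s₁² + (n₂−1)s₂²)/(n₁+n₂−2)] = √[(209·184² + 172·204²)/381] = 193.2853.
SE = 193.2853·√(1/210 + 1/173) = 19.8457.
With t* = 1.966, margin = 1.966 × 19.8457 = 39.0166.
x̄₁ − x̄₂ = 261 − 696 = -435.0000; interval -435.0000 ± 39.0166 = (-474.02, -395.98).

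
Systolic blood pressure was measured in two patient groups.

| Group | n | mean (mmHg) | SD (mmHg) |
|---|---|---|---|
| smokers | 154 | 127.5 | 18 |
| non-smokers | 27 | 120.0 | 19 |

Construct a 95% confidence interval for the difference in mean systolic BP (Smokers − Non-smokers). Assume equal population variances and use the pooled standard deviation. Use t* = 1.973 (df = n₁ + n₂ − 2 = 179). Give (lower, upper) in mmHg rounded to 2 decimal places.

(0.03, 14.97)

Pooled variance s_p² = [153·18² + 26·19²] / (154+27−2) = 329.3743, so s_p = 18.1487.
SE_diff = s_p·√(1/n₁ + 1/n₂) = 18.1487·√(1/154 + 1/27) = 3.7865.
t* = 1.973; margin = 1.973 × 3.7865 = 7.4708.
Difference = 127.5 − 120.0 = 7.5000.
7.5000 ± 7.4708 → (0.03, 14.97).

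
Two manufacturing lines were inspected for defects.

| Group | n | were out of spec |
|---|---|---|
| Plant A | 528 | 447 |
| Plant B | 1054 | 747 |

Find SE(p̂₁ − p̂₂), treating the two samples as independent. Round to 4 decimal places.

0.0210

Sample proportions: 447/528 = 0.8466, 747/1054 = 0.7087.
Each SE is √(p̂(1−p̂)/n): √(0.8466·0.1534/528) = 0.01568 and √(0.7087·0.2913/1054) = 0.01400.
SE(p̂₁ − p̂₂) = √(SE₁² + SE₂²) = √(0.0002458624 + 0.000196) = 0.02102, since the two samples are independent.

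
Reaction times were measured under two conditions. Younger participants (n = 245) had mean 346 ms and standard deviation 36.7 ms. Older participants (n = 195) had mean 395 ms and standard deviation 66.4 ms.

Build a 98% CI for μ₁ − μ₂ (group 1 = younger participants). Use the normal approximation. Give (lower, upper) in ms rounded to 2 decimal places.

SE₁ = s₁/√n₁ = 36.7/√245 = 2.3447; SE₂ = 66.4/√195 = 4.7550.
Independent samples, unequal variances: SE_diff = √(SE₁² + SE₂²) = √(5.49761809 + 22.610025) = 5.3017.
z* = 2.326, so margin of error = 2.326 × 5.3017 = 12.3318.
Difference in means = 346 − 395 = -49.0000.
-49.0000 ± 12.3318 → (-61.33, -36.67).

(-61.33, -36.67)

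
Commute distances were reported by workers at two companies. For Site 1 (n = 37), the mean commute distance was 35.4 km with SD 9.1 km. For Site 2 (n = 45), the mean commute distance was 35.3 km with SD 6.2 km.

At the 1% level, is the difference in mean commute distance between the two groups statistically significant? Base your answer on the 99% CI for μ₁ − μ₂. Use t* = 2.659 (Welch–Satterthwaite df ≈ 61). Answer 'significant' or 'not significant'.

Per-group SEs: s₁/√n₁ = 9.1/√37 = 1.4960, s₂/√n₂ = 6.2/√45 = 0.9242.
Unpooled SE of the difference: √(2.238016 + 0.85414564) = 1.7585.
Margin of error = t* · SE = 2.659 × 1.7585 = 4.6759.
x̄₁ − x̄₂ = 35.4 − 35.3 = 0.1000.
CI: 0.1000 ± 4.6759 = (-4.5759, 4.7759).
The interval (-4.5759, 4.7759) contains 0, so the difference is not significant.

not significant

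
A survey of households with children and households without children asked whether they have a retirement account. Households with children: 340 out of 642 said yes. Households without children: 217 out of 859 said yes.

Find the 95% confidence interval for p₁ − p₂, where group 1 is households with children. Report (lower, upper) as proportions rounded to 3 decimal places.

First, p̂₁ = 340/642 = 0.5296; p̂₂ = 217/859 = 0.2526.
The two standard errors are √(0.5296×0.4704/642) = 0.01970 and √(0.2526×0.7474/859) = 0.01483.
Because the samples are independent, SE_diff = √(0.01970² + 0.01483²) = 0.02466.
Using z* = 1.960 for 95%, ME = 1.960 × 0.02466 = 0.04833.
p̂₁ − p̂₂ = 0.2770; interval 0.2770 ± 0.04833 gives (0.229, 0.325).

(0.229, 0.325)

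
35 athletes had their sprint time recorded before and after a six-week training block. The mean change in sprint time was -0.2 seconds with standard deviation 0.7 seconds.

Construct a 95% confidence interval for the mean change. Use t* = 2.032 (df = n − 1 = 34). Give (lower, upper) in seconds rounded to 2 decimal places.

(-0.44, 0.04)

This is a matched-pairs design, so SE = s_d/√n = 0.7/√35 = 0.1183.
Margin = 2.032 × 0.1183 = 0.2404; the interval is -0.2 ± 0.2404 = (-0.44, 0.04).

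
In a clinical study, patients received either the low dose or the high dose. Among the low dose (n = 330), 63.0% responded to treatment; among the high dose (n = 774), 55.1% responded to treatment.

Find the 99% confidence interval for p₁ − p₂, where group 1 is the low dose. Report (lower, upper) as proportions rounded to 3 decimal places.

Each SE is √(p̂(1−p̂)/n): √(0.6300·0.3700/330) = 0.02658 and √(0.5510·0.4490/774) = 0.01788.
SE(p̂₁ − p̂₂) = √(SE₁² + SE₂²) = √(0.0007064964 + 0.0003196944) = 0.03203, since the two samples are independent.
At 99% confidence z* = 2.576; margin = 2.576 × 0.03203 = 0.08251.
The difference is 0.6300 − 0.5510 = 0.0790, so the interval is 0.0790 ± 0.08251 = (-0.004, 0.162).

(-0.004, 0.162)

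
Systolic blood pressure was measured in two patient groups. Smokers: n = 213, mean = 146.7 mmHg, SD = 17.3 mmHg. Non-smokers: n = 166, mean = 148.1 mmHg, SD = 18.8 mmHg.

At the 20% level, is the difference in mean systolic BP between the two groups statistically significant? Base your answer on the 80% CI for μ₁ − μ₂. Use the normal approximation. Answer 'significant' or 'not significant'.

Standard errors of each mean: 17.3/√213 = 1.1854 and 18.8/√166 = 1.4592.
SE(x̄₁ − x̄₂) = √(1.1854² + 1.4592²) = 1.8800 for independent samples with unequal variances.
With z* = 1.282, the margin is 1.282 × 1.8800 = 2.4102.
x̄₁ − x̄₂ = 146.7 − 148.1 = -1.4000; the interval is -1.4000 ± 2.4102 = (-3.8102, 1.0102).
The interval (-3.8102, 1.0102) contains 0, so the difference is not significant.

not significant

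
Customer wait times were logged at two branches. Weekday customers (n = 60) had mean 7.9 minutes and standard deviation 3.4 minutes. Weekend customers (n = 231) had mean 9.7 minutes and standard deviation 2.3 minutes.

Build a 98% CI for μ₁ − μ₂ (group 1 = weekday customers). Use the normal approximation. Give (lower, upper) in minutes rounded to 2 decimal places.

Per-group SEs: s₁/√n₁ = 3.4/√60 = 0.4389, s₂/√n₂ = 2.3/√231 = 0.1513.
Unpooled SE of the difference: √(0.19263321 + 0.02289169) = 0.4642.
Margin of error = z* · SE = 2.326 × 0.4642 = 1.0797.
x̄₁ − x̄₂ = 7.9 − 9.7 = -1.8000.
CI: -1.8000 ± 1.0797 = (-2.88, -0.72).

(-2.88, -0.72)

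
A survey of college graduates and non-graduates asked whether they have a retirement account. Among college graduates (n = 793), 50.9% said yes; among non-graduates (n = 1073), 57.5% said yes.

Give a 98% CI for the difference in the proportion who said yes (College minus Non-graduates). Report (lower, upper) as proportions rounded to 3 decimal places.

SE₁ = √(p̂₁(1−p̂₁)/n₁) = √(0.5090·0.4910/793) = 0.01775; SE₂ = √(0.5750·0.4250/1073) = 0.01509.
Independent samples: SE of the difference = √(SE₁² + SE₂²) = √(0.0003150625 + 0.0002277081) = 0.02330.
z* for 98% confidence is 2.326, so the margin of error is 2.326 × 0.02330 = 0.05420.
Point estimate p̂₁ − p̂₂ = 0.5090 − 0.5750 = -0.0660.
-0.0660 ± 0.05420 → (-0.120, -0.012).

(-0.120, -0.012)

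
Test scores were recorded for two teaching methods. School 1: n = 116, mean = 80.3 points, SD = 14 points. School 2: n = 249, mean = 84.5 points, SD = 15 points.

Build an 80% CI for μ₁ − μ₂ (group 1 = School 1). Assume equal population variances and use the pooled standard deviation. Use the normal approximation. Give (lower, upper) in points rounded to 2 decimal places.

(-6.32, -2.08)

s_p = √[((n₁−1)s₁² + (n₂−1)s₂²)/(n₁+n₂−2)] = √[(115·14² + 248·15²)/363] = 14.6906.
SE = 14.6906·√(1/116 + 1/249) = 1.6514.
With z* = 1.282, margin = 1.282 × 1.6514 = 2.1171.
x̄₁ − x̄₂ = 80.3 − 84.5 = -4.2000; interval -4.2000 ± 2.1171 = (-6.32, -2.08).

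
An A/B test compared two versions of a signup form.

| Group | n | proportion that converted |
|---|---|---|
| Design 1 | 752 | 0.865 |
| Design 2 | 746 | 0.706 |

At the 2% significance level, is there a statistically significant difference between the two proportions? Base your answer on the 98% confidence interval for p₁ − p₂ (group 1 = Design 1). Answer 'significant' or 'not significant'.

significant

SE₁ = √(p̂₁(1−p̂₁)/n₁) = √(0.8650·0.1350/752) = 0.01246; SE₂ = √(0.7060·0.2940/746) = 0.01668.
Independent samples: SE of the difference = √(SE₁² + SE₂²) = √(0.0001552516 + 0.0002782224) = 0.02082.
z* for 98% confidence is 2.326, so the margin of error is 2.326 × 0.02082 = 0.04843.
Point estimate p̂₁ − p̂₂ = 0.8650 − 0.7060 = 0.1590.
0.1590 ± 0.04843 → (0.11057, 0.20743).
The interval (0.11057, 0.20743) does not contain 0, so the difference is significant.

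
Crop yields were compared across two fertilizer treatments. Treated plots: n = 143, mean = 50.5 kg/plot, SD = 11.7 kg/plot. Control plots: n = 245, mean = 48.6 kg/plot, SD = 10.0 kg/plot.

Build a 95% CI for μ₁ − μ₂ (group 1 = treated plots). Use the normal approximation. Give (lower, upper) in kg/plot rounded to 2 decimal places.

(-0.39, 4.19)

Standard errors of each mean: 11.7/√143 = 0.9784 and 10.0/√245 = 0.6389.
SE(x̄₁ − x̄₂) = √(0.9784² + 0.6389²) = 1.1685 for independent samples with unequal variances.
With z* = 1.960, the margin is 1.960 × 1.1685 = 2.2903.
x̄₁ − x̄₂ = 50.5 − 48.6 = 1.9000; the interval is 1.9000 ± 2.2903 = (-0.39, 4.19).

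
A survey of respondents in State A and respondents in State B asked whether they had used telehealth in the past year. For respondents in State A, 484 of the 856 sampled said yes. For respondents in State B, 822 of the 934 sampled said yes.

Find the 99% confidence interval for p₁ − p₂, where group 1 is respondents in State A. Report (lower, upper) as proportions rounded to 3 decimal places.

p̂₁ = 484/856 = 0.5654 and p̂₂ = 822/934 = 0.8801.
SE₁ = √(p̂₁(1−p̂₁)/n₁) = √(0.5654·0.4346/856) = 0.01694; SE₂ = √(0.8801·0.1199/934) = 0.01063.
Independent samples: SE of the difference = √(SE₁² + SE₂²) = √(0.0002869636 + 0.0001129969) = 0.02000.
z* for 99% confidence is 2.576, so the margin of error is 2.576 × 0.02000 = 0.05152.
Point estimate p̂₁ − p̂₂ = 0.5654 − 0.8801 = -0.3147.
-0.3147 ± 0.05152 → (-0.366, -0.263).

(-0.366, -0.263)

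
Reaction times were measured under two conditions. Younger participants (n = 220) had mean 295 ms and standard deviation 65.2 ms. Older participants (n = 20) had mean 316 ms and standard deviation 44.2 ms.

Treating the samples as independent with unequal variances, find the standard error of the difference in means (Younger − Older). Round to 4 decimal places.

SE₁ = s₁/√n₁ = 65.2/√220 = 4.3958; SE₂ = 44.2/√20 = 9.8834.
Independent samples, unequal variances: SE_diff = √(SE₁² + SE₂²) = √(19.32305764 + 97.68159556) = 10.8169.

10.8169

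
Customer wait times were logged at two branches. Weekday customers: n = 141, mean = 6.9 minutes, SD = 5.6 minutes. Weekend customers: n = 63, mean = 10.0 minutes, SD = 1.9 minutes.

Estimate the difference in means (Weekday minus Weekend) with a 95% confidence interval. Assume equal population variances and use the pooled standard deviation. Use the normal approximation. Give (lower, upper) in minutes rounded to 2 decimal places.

s_p = √[((n₁−1)s₁² + (n₂−1)s₂²)/(n₁+n₂−2)] = √[(140·5.6² + 62·1.9²)/202] = 4.7794.
SE = 4.7794·√(1/141 + 1/63) = 0.7243.
With z* = 1.960, margin = 1.960 × 0.7243 = 1.4196.
x̄₁ − x̄₂ = 6.9 − 10.0 = -3.1000; interval -3.1000 ± 1.4196 = (-4.52, -1.68).

(-4.52, -1.68)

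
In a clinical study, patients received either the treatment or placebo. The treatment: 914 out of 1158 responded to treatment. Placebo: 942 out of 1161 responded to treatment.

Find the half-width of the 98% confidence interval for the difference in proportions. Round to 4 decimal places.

Sample proportions: 914/1158 = 0.7893, 942/1161 = 0.8114.
Each SE is √(p̂(1−p̂)/n): √(0.7893·0.2107/1158) = 0.01198 and √(0.8114·0.1886/1161) = 0.01148.
SE(p̂₁ − p̂₂) = √(SE₁² + SE₂²) = √(0.0001435204 + 0.0001317904) = 0.01659, since the two samples are independent.
At 98% confidence z* = 2.326; margin = 2.326 × 0.01659 = 0.03859.

0.0386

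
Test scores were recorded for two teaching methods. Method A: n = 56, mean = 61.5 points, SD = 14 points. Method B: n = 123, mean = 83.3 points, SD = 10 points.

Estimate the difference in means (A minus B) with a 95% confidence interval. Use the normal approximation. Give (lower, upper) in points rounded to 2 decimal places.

Standard errors of each mean: 14/√56 = 1.8708 and 10/√123 = 0.9017.
SE(x̄₁ − x̄₂) = √(1.8708² + 0.9017²) = 2.0768 for independent samples with unequal variances.
With z* = 1.960, the margin is 1.960 × 2.0768 = 4.0705.
x̄₁ − x̄₂ = 61.5 − 83.3 = -21.8000; the interval is -21.8000 ± 4.0705 = (-25.87, -17.73).

(-25.87, -17.73)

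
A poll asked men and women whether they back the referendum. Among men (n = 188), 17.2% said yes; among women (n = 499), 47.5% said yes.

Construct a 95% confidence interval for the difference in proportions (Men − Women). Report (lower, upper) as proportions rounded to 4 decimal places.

(-0.3725, -0.2335)

Each SE is √(p̂(1−p̂)/n): √(0.1720·0.8280/188) = 0.02752 and √(0.4750·0.5250/499) = 0.02236.
SE(p̂₁ − p̂₂) = √(SE₁² + SE₂²) = √(0.0007573504 + 0.0004999696) = 0.03546, since the two samples are independent.
At 95% confidence z* = 1.960; margin = 1.960 × 0.03546 = 0.06950.
The difference is 0.1720 − 0.4750 = -0.3030, so the interval is -0.3030 ± 0.06950 = (-0.3725, -0.2335).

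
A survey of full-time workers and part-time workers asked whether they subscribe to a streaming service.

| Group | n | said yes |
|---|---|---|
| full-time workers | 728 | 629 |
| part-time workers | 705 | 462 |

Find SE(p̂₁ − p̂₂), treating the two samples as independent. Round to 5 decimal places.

0.02195

First, p̂₁ = 629/728 = 0.8640; p̂₂ = 462/705 = 0.6553.
The two standard errors are √(0.8640×0.1360/728) = 0.01270 and √(0.6553×0.3447/705) = 0.01790.
Because the samples are independent, SE_diff = √(0.01270² + 0.01790²) = 0.02195.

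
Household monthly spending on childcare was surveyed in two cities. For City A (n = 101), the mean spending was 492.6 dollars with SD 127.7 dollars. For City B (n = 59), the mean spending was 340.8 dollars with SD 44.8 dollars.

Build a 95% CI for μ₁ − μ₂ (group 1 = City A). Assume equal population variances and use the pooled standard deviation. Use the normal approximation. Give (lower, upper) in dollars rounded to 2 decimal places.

(118.03, 185.57)

s_p = √[((n₁−1)s₁² + (n₂−1)s₂²)/(n₁+n₂−2)] = √[(100·127.7² + 58·44.8²)/158] = 105.1562.
SE = 105.1562·√(1/101 + 1/59) = 17.2309.
With z* = 1.960, margin = 1.960 × 17.2309 = 33.7726.
x̄₁ − x̄₂ = 492.6 − 340.8 = 151.8000; interval 151.8000 ± 33.7726 = (118.03, 185.57).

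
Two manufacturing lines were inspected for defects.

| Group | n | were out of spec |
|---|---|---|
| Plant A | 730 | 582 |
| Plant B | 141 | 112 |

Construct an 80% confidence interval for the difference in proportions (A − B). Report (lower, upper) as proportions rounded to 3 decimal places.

(-0.045, 0.051)

First, p̂₁ = 582/730 = 0.7973; p̂₂ = 112/141 = 0.7943.
The two standard errors are √(0.7973×0.2027/730) = 0.01488 and √(0.7943×0.2057/141) = 0.03404.
Because the samples are independent, SE_diff = √(0.01488² + 0.03404²) = 0.03715.
Using z* = 1.282 for 80%, ME = 1.282 × 0.03715 = 0.04763.
p̂₁ − p̂₂ = 0.0030; interval 0.0030 ± 0.04763 gives (-0.045, 0.051).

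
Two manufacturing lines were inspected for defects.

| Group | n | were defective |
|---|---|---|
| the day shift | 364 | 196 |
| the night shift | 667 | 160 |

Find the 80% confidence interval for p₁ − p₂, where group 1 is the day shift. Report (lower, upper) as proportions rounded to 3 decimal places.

Sample proportions: 196/364 = 0.5385, 160/667 = 0.2399.
Each SE is √(p̂(1−p̂)/n): √(0.5385·0.4615/364) = 0.02613 and √(0.2399·0.7601/667) = 0.01653.
SE(p̂₁ − p̂₂) = √(SE₁² + SE₂²) = √(0.0006827769 + 0.0002732409) = 0.03092, since the two samples are independent.
At 80% confidence z* = 1.282; margin = 1.282 × 0.03092 = 0.03964.
The difference is 0.5385 − 0.2399 = 0.2986, so the interval is 0.2986 ± 0.03964 = (0.259, 0.338).

(0.259, 0.338)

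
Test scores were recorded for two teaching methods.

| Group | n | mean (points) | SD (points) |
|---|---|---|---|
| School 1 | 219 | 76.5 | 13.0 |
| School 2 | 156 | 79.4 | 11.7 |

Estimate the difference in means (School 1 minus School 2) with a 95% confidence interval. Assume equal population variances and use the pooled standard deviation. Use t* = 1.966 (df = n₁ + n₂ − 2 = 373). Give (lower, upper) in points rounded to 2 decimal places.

Pooled variance s_p² = [218·13.0² + 155·11.7²] / (219+156−2) = 155.6567, so s_p = 12.4762.
SE_diff = s_p·√(1/n₁ + 1/n₂) = 12.4762·√(1/219 + 1/156) = 1.3071.
t* = 1.966; margin = 1.966 × 1.3071 = 2.5698.
Difference = 76.5 − 79.4 = -2.9000.
-2.9000 ± 2.5698 → (-5.47, -0.33).

(-5.47, -0.33)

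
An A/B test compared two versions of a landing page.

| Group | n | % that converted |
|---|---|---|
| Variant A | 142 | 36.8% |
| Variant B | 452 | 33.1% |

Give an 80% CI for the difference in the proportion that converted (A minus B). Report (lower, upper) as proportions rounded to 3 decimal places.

The two standard errors are √(0.3680×0.6320/142) = 0.04047 and √(0.3310×0.6690/452) = 0.02213.
Because the samples are independent, SE_diff = √(0.04047² + 0.02213²) = 0.04613.
Using z* = 1.282 for 80%, ME = 1.282 × 0.04613 = 0.05914.
p̂₁ − p̂₂ = 0.0370; interval 0.0370 ± 0.05914 gives (-0.022, 0.096).

(-0.022, 0.096)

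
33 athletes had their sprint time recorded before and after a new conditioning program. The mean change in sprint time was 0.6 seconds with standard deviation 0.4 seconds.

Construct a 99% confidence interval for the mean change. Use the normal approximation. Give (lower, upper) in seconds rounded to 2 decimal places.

(0.42, 0.78)

Paired design: SE = s_d/√n = 0.4/√33 = 0.0696.
z* = 2.576; margin of error = 2.576 × 0.0696 = 0.1793.
0.6 ± 0.1793 → (0.42, 0.78).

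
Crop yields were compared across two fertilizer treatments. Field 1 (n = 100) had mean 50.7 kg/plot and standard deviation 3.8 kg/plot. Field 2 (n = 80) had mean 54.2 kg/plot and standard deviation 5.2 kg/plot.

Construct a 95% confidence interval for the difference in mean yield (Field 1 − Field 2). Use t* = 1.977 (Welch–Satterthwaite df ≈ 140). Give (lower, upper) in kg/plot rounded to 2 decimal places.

(-4.87, -2.13)

SE₁ = s₁/√n₁ = 3.8/√100 = 0.3800; SE₂ = 5.2/√80 = 0.5814.
Independent samples, unequal variances: SE_diff = √(SE₁² + SE₂²) = √(0.1444 + 0.33802596) = 0.6946.
t* = 1.977, so margin of error = 1.977 × 0.6946 = 1.3732.
Difference in means = 50.7 − 54.2 = -3.5000.
-3.5000 ± 1.3732 → (-4.87, -2.13).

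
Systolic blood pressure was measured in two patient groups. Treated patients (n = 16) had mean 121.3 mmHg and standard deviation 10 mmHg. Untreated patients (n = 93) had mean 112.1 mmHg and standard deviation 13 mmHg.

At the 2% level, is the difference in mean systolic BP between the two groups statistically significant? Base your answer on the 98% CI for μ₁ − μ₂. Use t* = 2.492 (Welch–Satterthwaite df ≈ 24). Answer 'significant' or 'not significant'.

significant

Per-group SEs: s₁/√n₁ = 10/√16 = 2.5000, s₂/√n₂ = 13/√93 = 1.3480.
Unpooled SE of the difference: √(6.25 + 1.817104) = 2.8403.
Margin of error = t* · SE = 2.492 × 2.8403 = 7.0780.
x̄₁ − x̄₂ = 121.3 − 112.1 = 9.2000.
CI: 9.2000 ± 7.0780 = (2.1220, 16.2780).
The interval (2.1220, 16.2780) does not contain 0, so the difference is significant.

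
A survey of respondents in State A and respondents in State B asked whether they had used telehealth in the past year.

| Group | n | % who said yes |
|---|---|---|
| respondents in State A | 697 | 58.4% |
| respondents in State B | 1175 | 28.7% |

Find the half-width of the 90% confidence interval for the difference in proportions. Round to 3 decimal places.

SE₁ = √(p̂₁(1−p̂₁)/n₁) = √(0.5840·0.4160/697) = 0.01867; SE₂ = √(0.2870·0.7130/1175) = 0.01320.
Independent samples: SE of the difference = √(SE₁² + SE₂²) = √(0.0003485689 + 0.00017424) = 0.02287.
z* for 90% confidence is 1.645, so the margin of error is 1.645 × 0.02287 = 0.03762.

0.038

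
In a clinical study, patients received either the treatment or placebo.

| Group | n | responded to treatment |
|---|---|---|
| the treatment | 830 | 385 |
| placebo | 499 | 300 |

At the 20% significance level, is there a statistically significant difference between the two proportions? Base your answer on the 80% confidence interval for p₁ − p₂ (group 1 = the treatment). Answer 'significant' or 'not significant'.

Sample proportions: 385/830 = 0.4639, 300/499 = 0.6012.
Each SE is √(p̂(1−p̂)/n): √(0.4639·0.5361/830) = 0.01731 and √(0.6012·0.3988/499) = 0.02192.
SE(p̂₁ − p̂₂) = √(SE₁² + SE₂²) = √(0.0002996361 + 0.0004804864) = 0.02793, since the two samples are independent.
At 80% confidence z* = 1.282; margin = 1.282 × 0.02793 = 0.03581.
The difference is 0.4639 − 0.6012 = -0.1373, so the interval is -0.1373 ± 0.03581 = (-0.17311, -0.10149).
The interval (-0.17311, -0.10149) does not contain 0, so the difference is significant.

significant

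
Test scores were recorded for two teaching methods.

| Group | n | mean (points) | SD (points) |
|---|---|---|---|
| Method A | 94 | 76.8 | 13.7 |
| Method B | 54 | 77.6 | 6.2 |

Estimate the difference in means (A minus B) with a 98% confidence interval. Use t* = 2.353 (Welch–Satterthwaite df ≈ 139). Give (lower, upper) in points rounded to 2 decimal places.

SE₁ = s₁/√n₁ = 13.7/√94 = 1.4130; SE₂ = 6.2/√54 = 0.8437.
Independent samples, unequal variances: SE_diff = √(SE₁² + SE₂²) = √(1.996569 + 0.71182969) = 1.6457.
t* = 2.353, so margin of error = 2.353 × 1.6457 = 3.8723.
Difference in means = 76.8 − 77.6 = -0.8000.
-0.8000 ± 3.8723 → (-4.67, 3.07).

(-4.67, 3.07)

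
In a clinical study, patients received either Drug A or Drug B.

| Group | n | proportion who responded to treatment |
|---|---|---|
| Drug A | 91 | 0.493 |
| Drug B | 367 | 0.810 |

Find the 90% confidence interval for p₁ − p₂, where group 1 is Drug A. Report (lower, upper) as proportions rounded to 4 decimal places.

The two standard errors are √(0.4930×0.5070/91) = 0.05241 and √(0.8100×0.1900/367) = 0.02048.
Because the samples are independent, SE_diff = √(0.05241² + 0.02048²) = 0.05627.
Using z* = 1.645 for 90%, ME = 1.645 × 0.05627 = 0.09256.
p̂₁ − p̂₂ = -0.3170; interval -0.3170 ± 0.09256 gives (-0.4096, -0.2244).

(-0.4096, -0.2244)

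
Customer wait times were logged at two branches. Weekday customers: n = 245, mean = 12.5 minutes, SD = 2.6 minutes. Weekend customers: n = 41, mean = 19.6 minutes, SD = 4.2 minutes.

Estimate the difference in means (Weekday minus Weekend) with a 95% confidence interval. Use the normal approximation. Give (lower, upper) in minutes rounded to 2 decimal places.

(-8.43, -5.77)

SE₁ = s₁/√n₁ = 2.6/√245 = 0.1661; SE₂ = 4.2/√41 = 0.6559.
Independent samples, unequal variances: SE_diff = √(SE₁² + SE₂²) = √(0.02758921 + 0.43020481) = 0.6766.
z* = 1.960, so margin of error = 1.960 × 0.6766 = 1.3261.
Difference in means = 12.5 − 19.6 = -7.1000.
-7.1000 ± 1.3261 → (-8.43, -5.77).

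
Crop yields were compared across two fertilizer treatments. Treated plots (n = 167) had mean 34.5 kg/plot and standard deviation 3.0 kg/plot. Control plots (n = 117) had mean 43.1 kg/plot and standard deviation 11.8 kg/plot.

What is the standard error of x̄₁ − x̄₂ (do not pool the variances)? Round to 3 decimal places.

1.115

Standard errors of each mean: 3.0/√167 = 0.2321 and 11.8/√117 = 1.0909.
SE(x̄₁ − x̄₂) = √(0.2321² + 1.0909²) = 1.1153 for independent samples with unequal variances.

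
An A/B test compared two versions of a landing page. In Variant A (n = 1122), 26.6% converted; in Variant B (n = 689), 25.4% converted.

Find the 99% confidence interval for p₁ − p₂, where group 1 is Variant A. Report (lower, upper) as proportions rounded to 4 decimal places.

(-0.0426, 0.0666)

Each SE is √(p̂(1−p̂)/n): √(0.2660·0.7340/1122) = 0.01319 and √(0.2540·0.7460/689) = 0.01658.
SE(p̂₁ − p̂₂) = √(SE₁² + SE₂²) = √(0.0001739761 + 0.0002748964) = 0.02119, since the two samples are independent.
At 99% confidence z* = 2.576; margin = 2.576 × 0.02119 = 0.05459.
The difference is 0.2660 − 0.2540 = 0.0120, so the interval is 0.0120 ± 0.05459 = (-0.0426, 0.0666).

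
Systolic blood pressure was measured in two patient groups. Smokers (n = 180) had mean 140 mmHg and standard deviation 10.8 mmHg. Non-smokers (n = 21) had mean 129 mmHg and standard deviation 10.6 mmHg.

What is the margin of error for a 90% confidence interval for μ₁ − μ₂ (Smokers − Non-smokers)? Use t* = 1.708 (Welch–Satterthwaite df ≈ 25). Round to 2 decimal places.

Standard errors of each mean: 10.8/√180 = 0.8050 and 10.6/√21 = 2.3131.
SE(x̄₁ − x̄₂) = √(0.8050² + 2.3131²) = 2.4492 for independent samples with unequal variances.
With t* = 1.708, the margin is 1.708 × 2.4492 = 4.1832.

4.18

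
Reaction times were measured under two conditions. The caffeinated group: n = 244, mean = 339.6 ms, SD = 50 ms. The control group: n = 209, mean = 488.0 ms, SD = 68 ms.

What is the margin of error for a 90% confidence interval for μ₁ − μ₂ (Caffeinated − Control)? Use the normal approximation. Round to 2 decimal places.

9.36

Standard errors of each mean: 50/√244 = 3.2009 and 68/√209 = 4.7037.
SE(x̄₁ − x̄₂) = √(3.2009² + 4.7037²) = 5.6895 for independent samples with unequal variances.
With z* = 1.645, the margin is 1.645 × 5.6895 = 9.3592.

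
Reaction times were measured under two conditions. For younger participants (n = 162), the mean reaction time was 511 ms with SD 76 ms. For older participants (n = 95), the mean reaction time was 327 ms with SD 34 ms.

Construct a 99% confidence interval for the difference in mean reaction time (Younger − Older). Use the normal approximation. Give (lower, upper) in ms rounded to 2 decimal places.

(166.19, 201.81)

SE₁ = s₁/√n₁ = 76/√162 = 5.9711; SE₂ = 34/√95 = 3.4883.
Independent samples, unequal variances: SE_diff = √(SE₁² + SE₂²) = √(35.65403521 + 12.16823689) = 6.9154.
z* = 2.576, so margin of error = 2.576 × 6.9154 = 17.8141.
Difference in means = 511 − 327 = 184.0000.
184.0000 ± 17.8141 → (166.19, 201.81).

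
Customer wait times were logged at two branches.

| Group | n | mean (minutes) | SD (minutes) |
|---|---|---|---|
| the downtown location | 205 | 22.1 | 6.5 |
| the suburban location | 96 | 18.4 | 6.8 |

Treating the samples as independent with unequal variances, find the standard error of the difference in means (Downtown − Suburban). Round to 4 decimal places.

0.8293

Per-group SEs: s₁/√n₁ = 6.5/√205 = 0.4540, s₂/√n₂ = 6.8/√96 = 0.6940.
Unpooled SE of the difference: √(0.206116 + 0.481636) = 0.8293.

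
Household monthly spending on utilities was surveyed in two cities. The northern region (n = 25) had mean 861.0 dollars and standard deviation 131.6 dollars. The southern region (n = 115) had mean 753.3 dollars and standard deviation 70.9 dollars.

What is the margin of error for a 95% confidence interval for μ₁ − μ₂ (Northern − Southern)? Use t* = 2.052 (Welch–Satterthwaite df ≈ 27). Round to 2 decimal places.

SE₁ = s₁/√n₁ = 131.6/√25 = 26.3200; SE₂ = 70.9/√115 = 6.6115.
Independent samples, unequal variances: SE_diff = √(SE₁² + SE₂²) = √(692.7424 + 43.71193225) = 27.1377.
t* = 2.052, so margin of error = 2.052 × 27.1377 = 55.6866.

55.69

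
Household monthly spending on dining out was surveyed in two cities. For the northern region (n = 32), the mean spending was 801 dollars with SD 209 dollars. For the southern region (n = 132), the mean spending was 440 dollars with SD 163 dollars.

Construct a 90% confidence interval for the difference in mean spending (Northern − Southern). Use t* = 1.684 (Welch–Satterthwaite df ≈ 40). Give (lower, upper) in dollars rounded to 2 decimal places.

SE₁ = s₁/√n₁ = 209/√32 = 36.9463; SE₂ = 163/√132 = 14.1873.
Independent samples, unequal variances: SE_diff = √(SE₁² + SE₂²) = √(1365.02908369 + 201.27948129) = 39.5766.
t* = 1.684, so margin of error = 1.684 × 39.5766 = 66.6470.
Difference in means = 801 − 440 = 361.0000.
361.0000 ± 66.6470 → (294.35, 427.65).

(294.35, 427.65)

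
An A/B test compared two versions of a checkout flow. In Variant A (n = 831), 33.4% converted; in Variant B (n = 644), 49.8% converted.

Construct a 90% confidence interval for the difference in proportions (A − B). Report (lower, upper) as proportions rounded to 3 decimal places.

SE₁ = √(p̂₁(1−p̂₁)/n₁) = √(0.3340·0.6660/831) = 0.01636; SE₂ = √(0.4980·0.5020/644) = 0.01970.
Independent samples: SE of the difference = √(SE₁² + SE₂²) = √(0.0002676496 + 0.00038809) = 0.02561.
z* for 90% confidence is 1.645, so the margin of error is 1.645 × 0.02561 = 0.04213.
Point estimate p̂₁ − p̂₂ = 0.3340 − 0.4980 = -0.1640.
-0.1640 ± 0.04213 → (-0.206, -0.122).

(-0.206, -0.122)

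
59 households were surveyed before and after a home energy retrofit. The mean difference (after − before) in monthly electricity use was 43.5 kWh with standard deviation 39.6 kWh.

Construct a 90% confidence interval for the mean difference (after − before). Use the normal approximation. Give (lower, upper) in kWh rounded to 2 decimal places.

This is a matched-pairs design, so SE = s_d/√n = 39.6/√59 = 5.1555.
Margin = 1.645 × 5.1555 = 8.4808; the interval is 43.5 ± 8.4808 = (35.02, 51.98).

(35.02, 51.98)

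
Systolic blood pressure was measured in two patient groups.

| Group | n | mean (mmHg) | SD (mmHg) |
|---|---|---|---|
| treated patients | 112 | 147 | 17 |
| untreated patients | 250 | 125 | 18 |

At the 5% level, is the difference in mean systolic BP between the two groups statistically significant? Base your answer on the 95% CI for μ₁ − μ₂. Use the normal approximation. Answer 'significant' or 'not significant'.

Per-group SEs: s₁/√n₁ = 17/√112 = 1.6063, s₂/√n₂ = 18/√250 = 1.1384.
Unpooled SE of the difference: √(2.58019969 + 1.29595456) = 1.9688.
Margin of error = z* · SE = 1.960 × 1.9688 = 3.8588.
x̄₁ − x̄₂ = 147 − 125 = 22.0000.
CI: 22.0000 ± 3.8588 = (18.1412, 25.8588).
The interval (18.1412, 25.8588) does not contain 0, so the difference is significant.

significant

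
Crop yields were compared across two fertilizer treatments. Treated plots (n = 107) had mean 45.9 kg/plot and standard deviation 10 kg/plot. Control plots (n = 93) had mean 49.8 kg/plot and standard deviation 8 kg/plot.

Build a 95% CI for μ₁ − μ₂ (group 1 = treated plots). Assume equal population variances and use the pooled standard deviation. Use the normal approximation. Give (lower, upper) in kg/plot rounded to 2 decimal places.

Pooled variance s_p² = [106·10² + 92·8²] / (107+93−2) = 83.2727, so s_p = 9.1254.
SE_diff = s_p·√(1/n₁ + 1/n₂) = 9.1254·√(1/107 + 1/93) = 1.2937.
z* = 1.960; margin = 1.960 × 1.2937 = 2.5357.
Difference = 45.9 − 49.8 = -3.9000.
-3.9000 ± 2.5357 → (-6.44, -1.36).

(-6.44, -1.36)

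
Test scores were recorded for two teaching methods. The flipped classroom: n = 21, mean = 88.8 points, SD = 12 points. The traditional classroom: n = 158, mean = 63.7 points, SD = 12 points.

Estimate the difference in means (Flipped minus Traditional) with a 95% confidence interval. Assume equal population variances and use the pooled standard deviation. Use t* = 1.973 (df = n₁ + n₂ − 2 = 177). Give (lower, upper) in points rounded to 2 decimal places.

s_p = √[((n₁−1)s₁² + (n₂−1)s₂²)/(n₁+n₂−2)] = √[(20·12² + 157·12²)/177] = 12.0000.
SE = 12.0000·√(1/21 + 1/158) = 2.7872.
With t* = 1.973, margin = 1.973 × 2.7872 = 5.4991.
x̄₁ − x̄₂ = 88.8 − 63.7 = 25.1000; interval 25.1000 ± 5.4991 = (19.60, 30.60).

(19.60, 30.60)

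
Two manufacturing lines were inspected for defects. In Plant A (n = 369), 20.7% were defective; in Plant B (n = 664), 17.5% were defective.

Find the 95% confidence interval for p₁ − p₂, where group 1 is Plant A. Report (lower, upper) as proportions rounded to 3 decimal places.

The two standard errors are √(0.2070×0.7930/369) = 0.02109 and √(0.1750×0.8250/664) = 0.01475.
Because the samples are independent, SE_diff = √(0.02109² + 0.01475²) = 0.02574.
Using z* = 1.960 for 95%, ME = 1.960 × 0.02574 = 0.05045.
p̂₁ − p̂₂ = 0.0320; interval 0.0320 ± 0.05045 gives (-0.018, 0.082).

(-0.018, 0.082)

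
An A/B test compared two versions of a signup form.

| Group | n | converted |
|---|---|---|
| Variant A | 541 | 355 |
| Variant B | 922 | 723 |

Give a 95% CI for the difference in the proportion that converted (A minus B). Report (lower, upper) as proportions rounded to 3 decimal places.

First, p̂₁ = 355/541 = 0.6562; p̂₂ = 723/922 = 0.7842.
The two standard errors are √(0.6562×0.3438/541) = 0.02042 and √(0.7842×0.2158/922) = 0.01355.
Because the samples are independent, SE_diff = √(0.02042² + 0.01355²) = 0.02451.
Using z* = 1.960 for 95%, ME = 1.960 × 0.02451 = 0.04804.
p̂₁ − p̂₂ = -0.1280; interval -0.1280 ± 0.04804 gives (-0.176, -0.080).

(-0.176, -0.080)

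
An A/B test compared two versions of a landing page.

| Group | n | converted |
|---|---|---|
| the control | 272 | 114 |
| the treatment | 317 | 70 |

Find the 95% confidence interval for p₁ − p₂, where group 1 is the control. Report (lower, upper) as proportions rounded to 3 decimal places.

Sample proportions: 114/272 = 0.4191, 70/317 = 0.2208.
Each SE is √(p̂(1−p̂)/n): √(0.4191·0.5809/272) = 0.02992 and √(0.2208·0.7792/317) = 0.02330.
SE(p̂₁ − p̂₂) = √(SE₁² + SE₂²) = √(0.0008952064 + 0.00054289) = 0.03792, since the two samples are independent.
At 95% confidence z* = 1.960; margin = 1.960 × 0.03792 = 0.07432.
The difference is 0.4191 − 0.2208 = 0.1983, so the interval is 0.1983 ± 0.07432 = (0.124, 0.273).

(0.124, 0.273)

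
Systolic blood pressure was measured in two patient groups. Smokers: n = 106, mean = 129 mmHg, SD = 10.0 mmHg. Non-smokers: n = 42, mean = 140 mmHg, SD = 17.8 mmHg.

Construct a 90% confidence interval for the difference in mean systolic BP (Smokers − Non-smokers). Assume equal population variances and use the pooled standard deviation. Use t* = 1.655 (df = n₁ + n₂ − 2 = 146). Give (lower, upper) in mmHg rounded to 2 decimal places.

Pooled variance s_p² = [105·10.0² + 41·17.8²] / (106+42−2) = 160.8934, so s_p = 12.6844.
SE_diff = s_p·√(1/n₁ + 1/n₂) = 12.6844·√(1/106 + 1/42) = 2.3127.
t* = 1.655; margin = 1.655 × 2.3127 = 3.8275.
Difference = 129 − 140 = -11.0000.
-11.0000 ± 3.8275 → (-14.83, -7.17).

(-14.83, -7.17)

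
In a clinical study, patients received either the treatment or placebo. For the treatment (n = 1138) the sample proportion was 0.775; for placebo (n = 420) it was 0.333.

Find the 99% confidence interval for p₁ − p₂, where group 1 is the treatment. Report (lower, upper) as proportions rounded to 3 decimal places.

(0.375, 0.509)

SE₁ = √(p̂₁(1−p̂₁)/n₁) = √(0.7750·0.2250/1138) = 0.01238; SE₂ = √(0.3330·0.6670/420) = 0.02300.
Independent samples: SE of the difference = √(SE₁² + SE₂²) = √(0.0001532644 + 0.000529) = 0.02612.
z* for 99% confidence is 2.576, so the margin of error is 2.576 × 0.02612 = 0.06729.
Point estimate p̂₁ − p̂₂ = 0.7750 − 0.3330 = 0.4420.
0.4420 ± 0.06729 → (0.375, 0.509).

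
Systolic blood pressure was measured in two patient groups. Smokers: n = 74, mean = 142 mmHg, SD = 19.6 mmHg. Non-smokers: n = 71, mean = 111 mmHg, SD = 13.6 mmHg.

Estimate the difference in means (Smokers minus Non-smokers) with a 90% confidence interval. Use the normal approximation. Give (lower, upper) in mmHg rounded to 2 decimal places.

Standard errors of each mean: 19.6/√74 = 2.2785 and 13.6/√71 = 1.6140.
SE(x̄₁ − x̄₂) = √(2.2785² + 1.6140²) = 2.7922 for independent samples with unequal variances.
With z* = 1.645, the margin is 1.645 × 2.7922 = 4.5932.
x̄₁ − x̄₂ = 142 − 111 = 31.0000; the interval is 31.0000 ± 4.5932 = (26.41, 35.59).

(26.41, 35.59)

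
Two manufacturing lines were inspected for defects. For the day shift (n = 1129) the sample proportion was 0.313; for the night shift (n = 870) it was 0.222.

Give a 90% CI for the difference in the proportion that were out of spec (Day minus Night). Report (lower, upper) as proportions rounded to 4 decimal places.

The two standard errors are √(0.3130×0.6870/1129) = 0.01380 and √(0.2220×0.7780/870) = 0.01409.
Because the samples are independent, SE_diff = √(0.01380² + 0.01409²) = 0.01972.
Using z* = 1.645 for 90%, ME = 1.645 × 0.01972 = 0.03244.
p̂₁ − p̂₂ = 0.0910; interval 0.0910 ± 0.03244 gives (0.0586, 0.1234).

(0.0586, 0.1234)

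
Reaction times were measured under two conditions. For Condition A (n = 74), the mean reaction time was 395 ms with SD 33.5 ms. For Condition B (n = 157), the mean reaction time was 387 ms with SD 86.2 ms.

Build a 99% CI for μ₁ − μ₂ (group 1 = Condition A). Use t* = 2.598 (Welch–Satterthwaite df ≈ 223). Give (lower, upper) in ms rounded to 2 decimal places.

(-12.54, 28.54)

Standard errors of each mean: 33.5/√74 = 3.8943 and 86.2/√157 = 6.8795.
SE(x̄₁ − x̄₂) = √(3.8943² + 6.8795²) = 7.9053 for independent samples with unequal variances.
With t* = 2.598, the margin is 2.598 × 7.9053 = 20.5380.
x̄₁ − x̄₂ = 395 − 387 = 8.0000; the interval is 8.0000 ± 20.5380 = (-12.54, 28.54).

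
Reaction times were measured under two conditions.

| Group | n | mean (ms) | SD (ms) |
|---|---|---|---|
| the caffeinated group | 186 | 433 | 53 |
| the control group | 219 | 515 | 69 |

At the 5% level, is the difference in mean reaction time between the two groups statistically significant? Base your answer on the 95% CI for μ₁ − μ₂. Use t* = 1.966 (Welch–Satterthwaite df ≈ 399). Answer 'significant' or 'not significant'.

Per-group SEs: s₁/√n₁ = 53/√186 = 3.8861, s₂/√n₂ = 69/√219 = 4.6626.
Unpooled SE of the difference: √(15.10177321 + 21.73983876) = 6.0697.
Margin of error = t* · SE = 1.966 × 6.0697 = 11.9330.
x̄₁ − x̄₂ = 433 − 515 = -82.0000.
CI: -82.0000 ± 11.9330 = (-93.9330, -70.0670).
The interval (-93.9330, -70.0670) does not contain 0, so the difference is significant.

significant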